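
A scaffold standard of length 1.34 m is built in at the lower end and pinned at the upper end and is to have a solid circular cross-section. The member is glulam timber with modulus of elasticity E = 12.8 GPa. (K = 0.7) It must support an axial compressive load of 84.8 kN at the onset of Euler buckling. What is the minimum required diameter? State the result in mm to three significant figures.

L_e = K·L = 0.7 × 1.34 = 0.9380 m
Required I = P_cr·L_e²/(π²E) = 8.480×10^4 × 0.9380² / (π² × 1.28×10^10) = 5.906×10^-7 m⁴
I_req = 5.906×10^5 mm⁴
Solid circle: I = πd⁴/64  ⇒  d = (64I/π)^(1/4) = (64×5.906×10^5/π)^(1/4) = 58.9 mm

d ≈ 58.9 mm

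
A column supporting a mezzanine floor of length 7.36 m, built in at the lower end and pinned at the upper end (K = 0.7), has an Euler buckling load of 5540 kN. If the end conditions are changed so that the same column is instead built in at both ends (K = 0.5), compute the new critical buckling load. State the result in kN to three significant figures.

P_cr ∝ 1/K², so P_cr,new = P_cr,old × (K_old/K_new)² = 5540 × (0.7/0.5)²
= 5540 × 1.960 = 10900 kN

P_cr ≈ 10900 kN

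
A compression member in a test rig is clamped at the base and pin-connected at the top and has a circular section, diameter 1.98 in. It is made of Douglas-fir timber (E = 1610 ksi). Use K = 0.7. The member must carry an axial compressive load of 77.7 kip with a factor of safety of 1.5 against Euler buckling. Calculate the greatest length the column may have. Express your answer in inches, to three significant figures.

L_max ≈ 14.5 in

I = πd⁴/64 = π×1.98⁴/64 = 0.7545 in⁴
Required critical load P_cr = n·P = 1.5 × 77.7 = 116.6 kip = 1.165×10^5 lb
From P_cr = π²EI/(K·L)²:  L = (1/K)·√(π²EI/P_cr) = (1/0.7)·√(π²×1.61×10^6×0.7545/1.165×10^5)
L = 14.5 in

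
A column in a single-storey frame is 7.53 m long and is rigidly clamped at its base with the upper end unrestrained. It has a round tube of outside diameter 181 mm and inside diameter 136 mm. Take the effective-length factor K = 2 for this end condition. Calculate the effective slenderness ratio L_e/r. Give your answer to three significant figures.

λ ≈ 266

d_o = 181 mm, d_i = 136 mm
I = π(d_o⁴ − d_i⁴)/64 = π(181⁴ − 136.0⁴)/64 = 3.589×10^7 mm⁴
A = 1.120×10^4 mm²;  r_min = √(I/A) = √(3.589×10^7/1.120×10^4) = 56.60 mm
L_e = K·L = 2 × 7.53 m = 15.06 m = 15060 mm
λ = L_e / r_min = 15060 / 56.60 = 266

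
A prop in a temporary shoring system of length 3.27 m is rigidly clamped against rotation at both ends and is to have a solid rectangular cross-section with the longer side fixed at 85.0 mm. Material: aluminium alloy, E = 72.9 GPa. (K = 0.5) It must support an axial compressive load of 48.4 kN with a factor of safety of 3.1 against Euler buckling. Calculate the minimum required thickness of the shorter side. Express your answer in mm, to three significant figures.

b ≈ 42.9 mm

Required P_cr = n·P = 3.1 × 48.4 = 150.0 kN
L_e = K·L = 0.5 × 3.27 = 1.635 m
Required I = P_cr·L_e²/(π²E) = 1.500×10^5 × 1.635² / (π² × 7.29×10^10) = 5.575×10^-7 m⁴
I_req = 5.575×10^5 mm⁴
Rectangle, weak axis: I_min = h·b³/12 with h = 85.0 mm fixed  ⇒  b = (12I/h)^(1/3) = 42.9 mm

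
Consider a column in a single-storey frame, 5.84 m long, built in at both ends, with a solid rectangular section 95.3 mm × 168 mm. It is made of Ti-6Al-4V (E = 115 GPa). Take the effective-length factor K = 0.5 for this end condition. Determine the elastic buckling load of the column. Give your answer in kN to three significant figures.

Buckling occurs about the weak axis: I_min = h·b³/12 with b = 95.3 mm (the shorter side).
I_min = 168×95.3³/12 = 1.212×10^7 mm⁴
I = 1.212×10^7 mm⁴ = 1.212×10^-5 m⁴
Effective length L_e = K·L = 0.5 × 5.84 = 2.920 m
P_cr = π²EI / L_e² = π² × 115×10⁹ × 1.212×10^-5 / 2.920² = 1.613×10^6 N

P_cr ≈ 1610 kN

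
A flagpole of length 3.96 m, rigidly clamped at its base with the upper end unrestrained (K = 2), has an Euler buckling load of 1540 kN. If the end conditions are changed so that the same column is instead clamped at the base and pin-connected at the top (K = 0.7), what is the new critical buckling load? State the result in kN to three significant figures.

P_cr ∝ 1/K², so P_cr,new = P_cr,old × (K_old/K_new)² = 1540 × (2/0.7)²
= 1540 × 8.163 = 12600 kN

P_cr ≈ 12600 kN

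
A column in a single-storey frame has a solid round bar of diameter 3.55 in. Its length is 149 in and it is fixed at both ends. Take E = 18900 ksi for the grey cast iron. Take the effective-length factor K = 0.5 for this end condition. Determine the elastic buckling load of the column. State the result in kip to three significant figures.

P_cr ≈ 262 kip

I = πd⁴/64 = π×3.55⁴/64 = 7.796 in⁴
Effective length L_e = K·L = 0.5 × 149 = 74.50 in
P_cr = π²EI / L_e² = π² × 18900×10³ × 7.796 / 74.50² = 2.620×10^5 lb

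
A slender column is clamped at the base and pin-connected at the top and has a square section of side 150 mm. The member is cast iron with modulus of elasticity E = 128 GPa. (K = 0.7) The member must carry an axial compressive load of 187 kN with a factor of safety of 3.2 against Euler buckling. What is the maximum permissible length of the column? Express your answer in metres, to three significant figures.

I = a⁴/12 = 150⁴/12 = 4.219×10^7 mm⁴
I = 4.219×10^-5 m⁴
Required critical load P_cr = n·P = 3.2 × 187 = 598.4 kN = 5.984×10^5 N
From P_cr = π²EI/(K·L)²:  L = (1/K)·√(π²EI/P_cr) = (1/0.7)·√(π²×1.28×10^11×4.219×10^-5/5.984×10^5)
L = 13.5 m

L_max ≈ 13.5 m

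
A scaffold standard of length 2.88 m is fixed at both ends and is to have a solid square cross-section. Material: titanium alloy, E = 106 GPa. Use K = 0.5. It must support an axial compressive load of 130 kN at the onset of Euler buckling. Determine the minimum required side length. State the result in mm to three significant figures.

a ≈ 41.9 mm

L_e = K·L = 0.5 × 2.88 = 1.440 m
Required I = P_cr·L_e²/(π²E) = 1.300×10^5 × 1.440² / (π² × 1.06×10^11) = 2.577×10^-7 m⁴
I_req = 2.577×10^5 mm⁴
Solid square: I = a⁴/12  ⇒  a = (12I)^(1/4) = (12×2.577×10^5)^(1/4) = 41.9 mm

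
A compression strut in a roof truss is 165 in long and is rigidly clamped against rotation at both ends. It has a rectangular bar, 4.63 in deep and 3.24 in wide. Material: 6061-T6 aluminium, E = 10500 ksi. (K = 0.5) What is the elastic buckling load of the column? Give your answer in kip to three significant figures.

P_cr ≈ 200 kip

Buckling occurs about the weak axis: I_min = h·b³/12 with b = 3.24 in (the shorter side).
I_min = 4.63×3.24³/12 = 13.12 in⁴
Effective length L_e = K·L = 0.5 × 165 = 82.50 in
P_cr = π²EI / L_e² = π² × 10500×10³ × 13.12 / 82.50² = 1.998×10^5 lb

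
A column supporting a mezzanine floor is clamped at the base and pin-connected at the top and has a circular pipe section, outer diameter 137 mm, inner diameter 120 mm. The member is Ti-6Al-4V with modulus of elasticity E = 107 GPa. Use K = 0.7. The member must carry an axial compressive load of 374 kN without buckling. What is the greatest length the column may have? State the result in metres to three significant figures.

L_max ≈ 6.40 m

d_o = 137 mm, d_i = 120 mm
I = π(d_o⁴ − d_i⁴)/64 = π(137⁴ − 120.0⁴)/64 = 7.114×10^6 mm⁴
I = 7.114×10^-6 m⁴
At the buckling limit P_cr = P = 3.740×10^5 N
From P_cr = π²EI/(K·L)²:  L = (1/K)·√(π²EI/P_cr) = (1/0.7)·√(π²×1.07×10^11×7.114×10^-6/3.740×10^5)
L = 6.40 m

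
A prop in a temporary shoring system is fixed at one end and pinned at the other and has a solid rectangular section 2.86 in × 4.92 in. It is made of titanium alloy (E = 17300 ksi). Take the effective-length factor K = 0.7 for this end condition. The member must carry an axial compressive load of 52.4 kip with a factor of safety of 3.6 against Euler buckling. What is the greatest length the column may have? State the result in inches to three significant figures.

Buckling occurs about the weak axis: I_min = h·b³/12 with b = 2.86 in (the shorter side).
I_min = 4.92×2.86³/12 = 9.591 in⁴
Required critical load P_cr = n·P = 3.6 × 52.4 = 188.6 kip = 1.886×10^5 lb
From P_cr = π²EI/(K·L)²:  L = (1/K)·√(π²EI/P_cr) = (1/0.7)·√(π²×1.73×10^7×9.591/1.886×10^5)
L = 133 in

L_max ≈ 133 in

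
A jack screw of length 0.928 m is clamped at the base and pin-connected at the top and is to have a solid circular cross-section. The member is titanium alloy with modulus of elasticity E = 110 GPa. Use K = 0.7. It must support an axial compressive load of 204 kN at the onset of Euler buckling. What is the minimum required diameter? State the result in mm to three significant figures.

L_e = K·L = 0.7 × 0.928 = 0.6496 m
Required I = P_cr·L_e²/(π²E) = 2.040×10^5 × 0.6496² / (π² × 1.10×10^11) = 7.929×10^-8 m⁴
I_req = 7.929×10^4 mm⁴
Solid circle: I = πd⁴/64  ⇒  d = (64I/π)^(1/4) = (64×7.929×10^4/π)^(1/4) = 35.7 mm

d ≈ 35.7 mm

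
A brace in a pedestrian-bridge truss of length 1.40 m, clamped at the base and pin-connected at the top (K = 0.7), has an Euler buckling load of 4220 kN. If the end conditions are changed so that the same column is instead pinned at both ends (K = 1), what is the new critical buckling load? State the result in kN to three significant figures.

P_cr ≈ 2070 kN

P_cr ∝ 1/K², so P_cr,new = P_cr,old × (K_old/K_new)² = 4220 × (0.7/1)²
= 4220 × 0.4900 = 2070 kN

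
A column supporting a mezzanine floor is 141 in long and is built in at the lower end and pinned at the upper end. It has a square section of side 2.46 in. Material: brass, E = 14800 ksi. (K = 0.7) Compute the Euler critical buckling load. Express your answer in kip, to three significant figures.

P_cr ≈ 45.8 kip

I = a⁴/12 = 2.46⁴/12 = 3.052 in⁴
Effective length L_e = K·L = 0.7 × 141 = 98.70 in
P_cr = π²EI / L_e² = π² × 14800×10³ × 3.052 / 98.70² = 4.576×10^4 lb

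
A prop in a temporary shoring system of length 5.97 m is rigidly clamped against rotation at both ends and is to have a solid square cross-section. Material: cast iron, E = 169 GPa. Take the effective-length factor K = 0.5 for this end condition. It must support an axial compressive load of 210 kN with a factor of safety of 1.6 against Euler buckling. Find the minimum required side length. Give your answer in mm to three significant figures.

Required P_cr = n·P = 1.6 × 210 = 336.0 kN
L_e = K·L = 0.5 × 5.97 = 2.985 m
Required I = P_cr·L_e²/(π²E) = 3.360×10^5 × 2.985² / (π² × 1.69×10^11) = 1.795×10^-6 m⁴
I_req = 1.795×10^6 mm⁴
Solid square: I = a⁴/12  ⇒  a = (12I)^(1/4) = (12×1.795×10^6)^(1/4) = 68.1 mm

a ≈ 68.1 mm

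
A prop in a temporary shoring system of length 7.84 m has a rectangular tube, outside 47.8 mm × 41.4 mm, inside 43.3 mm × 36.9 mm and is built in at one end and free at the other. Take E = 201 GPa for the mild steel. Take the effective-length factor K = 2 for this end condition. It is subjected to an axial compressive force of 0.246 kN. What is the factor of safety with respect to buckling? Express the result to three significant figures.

n ≈ 3.32

Weak-axis I_min = (h_o·b_o³ − h_i·b_i³)/12 with b_o = 41.4, b_i = 36.90 mm (shorter outer/inner sides).
I_min = (47.8×41.4³ − 43.30×36.90³)/12 = 1.014×10^5 mm⁴
I = 1.014×10^5 mm⁴ = 1.014×10^-7 m⁴
Effective length L_e = K·L = 2 × 7.84 = 15.68 m
P_cr = π²EI / L_e² = π² × 201×10⁹ × 1.014×10^-7 / 15.68² = 817.8 N
Factor of safety n = P_cr / P = 0.81780 / 0.246 = 3.32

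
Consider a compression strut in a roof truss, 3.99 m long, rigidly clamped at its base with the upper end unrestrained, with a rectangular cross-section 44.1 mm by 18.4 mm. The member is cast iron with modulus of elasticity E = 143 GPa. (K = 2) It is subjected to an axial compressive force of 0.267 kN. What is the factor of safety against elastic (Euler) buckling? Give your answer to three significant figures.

Buckling occurs about the weak axis: I_min = h·b³/12 with b = 18.4 mm (the shorter side).
I_min = 44.1×18.4³/12 = 2.289×10^4 mm⁴
I = 2.289×10^4 mm⁴ = 2.289×10^-8 m⁴
Effective length L_e = K·L = 2 × 3.99 = 7.980 m
P_cr = π²EI / L_e² = π² × 143×10⁹ × 2.289×10^-8 / 7.980² = 507.4 N
Factor of safety n = P_cr / P = 0.50739 / 0.267 = 1.90

n ≈ 1.90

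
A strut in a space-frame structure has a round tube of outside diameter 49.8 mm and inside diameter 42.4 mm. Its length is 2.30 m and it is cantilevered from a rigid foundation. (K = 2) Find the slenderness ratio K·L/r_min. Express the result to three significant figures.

d_o = 49.8 mm, d_i = 42.4 mm
I = π(d_o⁴ − d_i⁴)/64 = π(49.8⁴ − 42.40⁴)/64 = 1.433×10^5 mm⁴
A = 535.9 mm²;  r_min = √(I/A) = √(1.433×10^5/535.9) = 16.35 mm
L_e = K·L = 2 × 2.30 m = 4.600 m = 4600.0 mm
λ = L_e / r_min = 4600.0 / 16.35 = 281

λ ≈ 281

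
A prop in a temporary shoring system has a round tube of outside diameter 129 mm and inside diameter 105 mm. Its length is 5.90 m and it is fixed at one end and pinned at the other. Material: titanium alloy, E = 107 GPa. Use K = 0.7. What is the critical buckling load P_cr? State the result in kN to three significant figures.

d_o = 129 mm, d_i = 105 mm
I = π(d_o⁴ − d_i⁴)/64 = π(129⁴ − 105.0⁴)/64 = 7.627×10^6 mm⁴
I = 7.627×10^6 mm⁴ = 7.627×10^-6 m⁴
Effective length L_e = K·L = 0.7 × 5.90 = 4.130 m
P_cr = π²EI / L_e² = π² × 107×10⁹ × 7.627×10^-6 / 4.130² = 4.722×10^5 N

P_cr ≈ 472 kN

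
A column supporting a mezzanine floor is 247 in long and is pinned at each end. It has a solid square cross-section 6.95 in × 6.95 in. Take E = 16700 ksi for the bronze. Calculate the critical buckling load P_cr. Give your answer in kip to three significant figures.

I = a⁴/12 = 6.95⁴/12 = 194.4 in⁴
Effective length L_e = K·L = 1 × 247 = 247.0 in
P_cr = π²EI / L_e² = π² × 16700×10³ × 194.4 / 247.0² = 5.253×10^5 lb

P_cr ≈ 525 kip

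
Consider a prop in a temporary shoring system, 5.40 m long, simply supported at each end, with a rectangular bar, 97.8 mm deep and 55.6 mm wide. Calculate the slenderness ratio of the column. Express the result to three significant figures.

λ ≈ 336

For a rectangle r_min = b/√12 = 55.6/√12 = 16.05 mm
L_e = K·L = 1 × 5.40 m = 5.400 m = 5400.0 mm
λ = L_e / r_min = 5400.0 / 16.05 = 336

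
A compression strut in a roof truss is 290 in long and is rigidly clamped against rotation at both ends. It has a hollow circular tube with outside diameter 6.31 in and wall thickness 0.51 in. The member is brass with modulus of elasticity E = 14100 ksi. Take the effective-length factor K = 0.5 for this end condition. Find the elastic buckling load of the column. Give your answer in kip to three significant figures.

P_cr ≈ 261 kip

Inner diameter d_i = 6.31 − 2×0.51 = 5.290 in
I = π(d_o⁴ − d_i⁴)/64 = π(6.31⁴ − 5.290⁴)/64 = 39.38 in⁴
Effective length L_e = K·L = 0.5 × 290 = 145.0 in
P_cr = π²EI / L_e² = π² × 14100×10³ × 39.38 / 145.0² = 2.606×10^5 lb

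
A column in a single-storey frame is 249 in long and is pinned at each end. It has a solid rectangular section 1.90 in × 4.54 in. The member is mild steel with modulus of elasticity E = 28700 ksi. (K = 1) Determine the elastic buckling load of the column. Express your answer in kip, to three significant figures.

P_cr ≈ 11.9 kip

Buckling occurs about the weak axis: I_min = h·b³/12 with b = 1.90 in (the shorter side).
I_min = 4.54×1.90³/12 = 2.595 in⁴
Effective length L_e = K·L = 1 × 249 = 249.0 in
P_cr = π²EI / L_e² = π² × 28700×10³ × 2.595 / 249.0² = 1.186×10^4 lb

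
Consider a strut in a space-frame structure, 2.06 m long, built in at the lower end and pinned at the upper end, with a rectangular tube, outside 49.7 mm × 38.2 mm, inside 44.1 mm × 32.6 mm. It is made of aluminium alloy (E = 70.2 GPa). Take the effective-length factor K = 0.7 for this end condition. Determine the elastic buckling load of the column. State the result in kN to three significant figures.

P_cr ≈ 34.5 kN

Weak-axis I_min = (h_o·b_o³ − h_i·b_i³)/12 with b_o = 38.2, b_i = 32.60 mm (shorter outer/inner sides).
I_min = (49.7×38.2³ − 44.10×32.60³)/12 = 1.035×10^5 mm⁴
I = 1.035×10^5 mm⁴ = 1.035×10^-7 m⁴
Effective length L_e = K·L = 0.7 × 2.06 = 1.442 m
P_cr = π²EI / L_e² = π² × 70.2×10⁹ × 1.035×10^-7 / 1.442² = 3.450×10^4 N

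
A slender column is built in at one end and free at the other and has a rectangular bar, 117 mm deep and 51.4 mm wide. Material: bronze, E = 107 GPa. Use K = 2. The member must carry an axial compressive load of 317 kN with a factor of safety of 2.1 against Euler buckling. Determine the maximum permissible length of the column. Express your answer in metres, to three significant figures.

L_max ≈ 0.725 m

Buckling occurs about the weak axis: I_min = h·b³/12 with b = 51.4 mm (the shorter side).
I_min = 117×51.4³/12 = 1.324×10^6 mm⁴
I = 1.324×10^-6 m⁴
Required critical load P_cr = n·P = 2.1 × 317 = 665.7 kN = 6.657×10^5 N
From P_cr = π²EI/(K·L)²:  L = (1/K)·√(π²EI/P_cr) = (1/2)·√(π²×1.07×10^11×1.324×10^-6/6.657×10^5)
L = 0.725 m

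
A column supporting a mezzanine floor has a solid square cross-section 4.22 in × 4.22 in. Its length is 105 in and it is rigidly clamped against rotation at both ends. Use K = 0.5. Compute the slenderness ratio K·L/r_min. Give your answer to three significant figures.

I = a⁴/12 = 4.22⁴/12 = 26.43 in⁴
A = 17.81 in²;  r_min = √(I/A) = √(26.43/17.81) = 1.218 in
L_e = K·L = 0.5 × 105 = 52.50 in
λ = L_e / r_min = 52.500 / 1.218 = 43.1

λ ≈ 43.1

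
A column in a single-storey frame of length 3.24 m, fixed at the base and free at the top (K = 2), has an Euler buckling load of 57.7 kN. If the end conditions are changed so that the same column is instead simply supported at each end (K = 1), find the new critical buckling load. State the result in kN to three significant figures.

P_cr ∝ 1/K², so P_cr,new = P_cr,old × (K_old/K_new)² = 57.7 × (2/1)²
= 57.7 × 4.000 = 231 kN

P_cr ≈ 231 kN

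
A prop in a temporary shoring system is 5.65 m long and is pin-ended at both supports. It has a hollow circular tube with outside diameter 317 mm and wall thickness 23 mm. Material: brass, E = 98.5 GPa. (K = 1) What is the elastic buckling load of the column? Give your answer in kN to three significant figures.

P_cr ≈ 7030 kN

Inner diameter d_i = 317 − 2×23 = 271.0 mm
I = π(d_o⁴ − d_i⁴)/64 = π(317⁴ − 271.0⁴)/64 = 2.309×10^8 mm⁴
I = 2.309×10^8 mm⁴ = 2.309×10^-4 m⁴
Effective length L_e = K·L = 1 × 5.65 = 5.650 m
P_cr = π²EI / L_e² = π² × 98.5×10⁹ × 2.309×10^-4 / 5.650² = 7.033×10^6 N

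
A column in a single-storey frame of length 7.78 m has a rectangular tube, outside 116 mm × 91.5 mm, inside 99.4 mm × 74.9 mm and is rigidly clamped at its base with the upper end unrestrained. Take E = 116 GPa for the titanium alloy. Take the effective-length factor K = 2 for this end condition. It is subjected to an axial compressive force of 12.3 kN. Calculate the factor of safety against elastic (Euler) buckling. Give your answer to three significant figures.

Weak-axis I_min = (h_o·b_o³ − h_i·b_i³)/12 with b_o = 91.5, b_i = 74.90 mm (shorter outer/inner sides).
I_min = (116×91.5³ − 99.40×74.90³)/12 = 3.925×10^6 mm⁴
I = 3.925×10^6 mm⁴ = 3.925×10^-6 m⁴
Effective length L_e = K·L = 2 × 7.78 = 15.56 m
P_cr = π²EI / L_e² = π² × 116×10⁹ × 3.925×10^-6 / 15.56² = 1.856×10^4 N
Factor of safety n = P_cr / P = 18.559 / 12.3 = 1.51

n ≈ 1.51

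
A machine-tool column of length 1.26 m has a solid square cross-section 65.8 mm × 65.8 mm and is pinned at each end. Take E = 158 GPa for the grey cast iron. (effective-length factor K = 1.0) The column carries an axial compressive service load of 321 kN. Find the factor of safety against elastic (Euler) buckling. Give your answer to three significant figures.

I = a⁴/12 = 65.8⁴/12 = 1.562×10^6 mm⁴
I = 1.562×10^6 mm⁴ = 1.562×10^-6 m⁴
Effective length L_e = K·L = 1 × 1.26 = 1.260 m
P_cr = π²EI / L_e² = π² × 158×10⁹ × 1.562×10^-6 / 1.260² = 1.534×10^6 N
Factor of safety n = P_cr / P = 1534.4 / 321 = 4.78

n ≈ 4.78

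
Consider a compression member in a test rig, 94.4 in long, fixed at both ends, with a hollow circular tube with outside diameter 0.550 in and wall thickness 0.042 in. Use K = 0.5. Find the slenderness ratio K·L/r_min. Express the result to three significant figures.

λ ≈ 262

Inner diameter d_i = 0.550 − 2×0.042 = 0.4660 in
I = π(d_o⁴ − d_i⁴)/64 = π(0.550⁴ − 0.4660⁴)/64 = 2.177×10^-3 in⁴
A = 6.703×10^-2 in²;  r_min = √(I/A) = √(2.177×10^-3/6.703×10^-2) = 0.1802 in
L_e = K·L = 0.5 × 94.4 = 47.20 in
λ = L_e / r_min = 47.200 / 0.1802 = 262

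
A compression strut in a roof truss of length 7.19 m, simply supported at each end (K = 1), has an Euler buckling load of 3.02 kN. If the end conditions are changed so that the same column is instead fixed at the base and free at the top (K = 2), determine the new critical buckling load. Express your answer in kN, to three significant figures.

P_cr ∝ 1/K², so P_cr,new = P_cr,old × (K_old/K_new)² = 3.02 × (1/2)²
= 3.02 × 0.2500 = 0.755 kN

P_cr ≈ 0.755 kN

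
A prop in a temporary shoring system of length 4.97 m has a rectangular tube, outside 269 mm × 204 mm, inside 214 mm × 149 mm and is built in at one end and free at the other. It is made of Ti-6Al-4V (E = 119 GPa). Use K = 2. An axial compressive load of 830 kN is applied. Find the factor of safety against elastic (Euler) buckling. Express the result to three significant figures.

n ≈ 1.88

Weak-axis I_min = (h_o·b_o³ − h_i·b_i³)/12 with b_o = 204, b_i = 149.0 mm (shorter outer/inner sides).
I_min = (269×204³ − 214.0×149.0³)/12 = 1.313×10^8 mm⁴
I = 1.313×10^8 mm⁴ = 1.313×10^-4 m⁴
Effective length L_e = K·L = 2 × 4.97 = 9.940 m
P_cr = π²EI / L_e² = π² × 119×10⁹ × 1.313×10^-4 / 9.940² = 1.561×10^6 N
Factor of safety n = P_cr / P = 1561.0 / 830 = 1.88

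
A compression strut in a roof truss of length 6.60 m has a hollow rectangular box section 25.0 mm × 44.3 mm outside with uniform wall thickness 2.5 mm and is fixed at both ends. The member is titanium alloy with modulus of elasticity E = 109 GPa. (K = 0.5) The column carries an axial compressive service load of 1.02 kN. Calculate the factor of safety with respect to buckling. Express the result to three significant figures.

Inner dimensions: h_i = 44.3 − 2×2.5 = 39.30 mm, b_i = 25.0 − 2×2.5 = 20.00 mm
Weak-axis I_min = (h_o·b_o³ − h_i·b_i³)/12 with b_o = 25.0, b_i = 20.00 mm (shorter outer/inner sides).
I_min = (44.3×25.0³ − 39.30×20.00³)/12 = 3.148×10^4 mm⁴
I = 3.148×10^4 mm⁴ = 3.148×10^-8 m⁴
Effective length L_e = K·L = 0.5 × 6.60 = 3.300 m
P_cr = π²EI / L_e² = π² × 109×10⁹ × 3.148×10^-8 / 3.300² = 3.110×10^3 N
Factor of safety n = P_cr / P = 3.1100 / 1.02 = 3.05

n ≈ 3.05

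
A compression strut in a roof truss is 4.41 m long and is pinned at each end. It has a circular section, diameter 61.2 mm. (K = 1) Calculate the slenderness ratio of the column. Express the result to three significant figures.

λ ≈ 288

For a solid circle r = d/4 = 61.2/4 = 15.30 mm
L_e = K·L = 1 × 4.41 m = 4.410 m = 4410.0 mm
λ = L_e / r_min = 4410.0 / 15.30 = 288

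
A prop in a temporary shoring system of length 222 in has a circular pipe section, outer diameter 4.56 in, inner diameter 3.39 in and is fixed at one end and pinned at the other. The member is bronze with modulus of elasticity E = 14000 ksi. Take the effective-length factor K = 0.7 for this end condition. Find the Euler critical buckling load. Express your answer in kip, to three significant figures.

P_cr ≈ 84.3 kip

d_o = 4.56 in, d_i = 3.39 in
I = π(d_o⁴ − d_i⁴)/64 = π(4.56⁴ − 3.390⁴)/64 = 14.74 in⁴
Effective length L_e = K·L = 0.7 × 222 = 155.4 in
P_cr = π²EI / L_e² = π² × 14000×10³ × 14.74 / 155.4² = 8.434×10^4 lb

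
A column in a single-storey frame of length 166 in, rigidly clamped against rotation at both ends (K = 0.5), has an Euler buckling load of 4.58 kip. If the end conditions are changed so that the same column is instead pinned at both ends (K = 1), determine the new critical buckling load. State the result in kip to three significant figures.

P_cr ∝ 1/K², so P_cr,new = P_cr,old × (K_old/K_new)² = 4.58 × (0.5/1)²
= 4.58 × 0.2500 = 1.14 kip

P_cr ≈ 1.14 kip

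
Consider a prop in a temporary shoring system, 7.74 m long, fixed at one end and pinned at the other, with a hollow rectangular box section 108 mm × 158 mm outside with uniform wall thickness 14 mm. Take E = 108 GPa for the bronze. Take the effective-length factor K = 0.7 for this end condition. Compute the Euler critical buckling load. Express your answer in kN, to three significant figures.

Inner dimensions: h_i = 158 − 2×14 = 130.0 mm, b_i = 108 − 2×14 = 80.00 mm
Weak-axis I_min = (h_o·b_o³ − h_i·b_i³)/12 with b_o = 108, b_i = 80.00 mm (shorter outer/inner sides).
I_min = (158×108³ − 130.0×80.00³)/12 = 1.104×10^7 mm⁴
I = 1.104×10^7 mm⁴ = 1.104×10^-5 m⁴
Effective length L_e = K·L = 0.7 × 7.74 = 5.418 m
P_cr = π²EI / L_e² = π² × 108×10⁹ × 1.104×10^-5 / 5.418² = 4.009×10^5 N

P_cr ≈ 401 kN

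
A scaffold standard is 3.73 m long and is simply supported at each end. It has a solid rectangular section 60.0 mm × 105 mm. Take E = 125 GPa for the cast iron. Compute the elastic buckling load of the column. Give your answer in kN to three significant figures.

Buckling occurs about the weak axis: I_min = h·b³/12 with b = 60.0 mm (the shorter side).
I_min = 105×60.0³/12 = 1.890×10^6 mm⁴
I = 1.890×10^6 mm⁴ = 1.890×10^-6 m⁴
Effective length L_e = K·L = 1 × 3.73 = 3.730 m
P_cr = π²EI / L_e² = π² × 125×10⁹ × 1.890×10^-6 / 3.730² = 1.676×10^5 N

P_cr ≈ 168 kN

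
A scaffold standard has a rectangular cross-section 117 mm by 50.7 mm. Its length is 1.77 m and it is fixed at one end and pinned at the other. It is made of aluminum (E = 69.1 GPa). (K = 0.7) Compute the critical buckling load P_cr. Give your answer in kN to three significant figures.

Buckling occurs about the weak axis: I_min = h·b³/12 with b = 50.7 mm (the shorter side).
I_min = 117×50.7³/12 = 1.271×10^6 mm⁴
I = 1.271×10^6 mm⁴ = 1.271×10^-6 m⁴
Effective length L_e = K·L = 0.7 × 1.77 = 1.239 m
P_cr = π²EI / L_e² = π² × 69.1×10⁹ × 1.271×10^-6 / 1.239² = 5.645×10^5 N

P_cr ≈ 564 kN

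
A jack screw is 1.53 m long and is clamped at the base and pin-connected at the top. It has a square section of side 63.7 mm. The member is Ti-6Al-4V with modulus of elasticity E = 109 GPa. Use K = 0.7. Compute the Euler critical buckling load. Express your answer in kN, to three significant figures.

P_cr ≈ 1290 kN

I = a⁴/12 = 63.7⁴/12 = 1.372×10^6 mm⁴
I = 1.372×10^6 mm⁴ = 1.372×10^-6 m⁴
Effective length L_e = K·L = 0.7 × 1.53 = 1.071 m
P_cr = π²EI / L_e² = π² × 109×10⁹ × 1.372×10^-6 / 1.071² = 1.287×10^6 N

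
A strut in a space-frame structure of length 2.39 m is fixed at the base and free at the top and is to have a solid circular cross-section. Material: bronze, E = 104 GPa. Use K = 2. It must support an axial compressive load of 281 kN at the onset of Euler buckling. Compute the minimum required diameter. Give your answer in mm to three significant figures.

L_e = K·L = 2 × 2.39 = 4.780 m
Required I = P_cr·L_e²/(π²E) = 2.810×10^5 × 4.780² / (π² × 1.04×10^11) = 6.255×10^-6 m⁴
I_req = 6.255×10^6 mm⁴
Solid circle: I = πd⁴/64  ⇒  d = (64I/π)^(1/4) = (64×6.255×10^6/π)^(1/4) = 106 mm

d ≈ 106 mm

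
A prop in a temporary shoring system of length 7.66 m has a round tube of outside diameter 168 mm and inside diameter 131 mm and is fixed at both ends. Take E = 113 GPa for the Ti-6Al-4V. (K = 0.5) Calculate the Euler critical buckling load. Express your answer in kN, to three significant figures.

d_o = 168 mm, d_i = 131 mm
I = π(d_o⁴ − d_i⁴)/64 = π(168⁴ − 131.0⁴)/64 = 2.465×10^7 mm⁴
I = 2.465×10^7 mm⁴ = 2.465×10^-5 m⁴
Effective length L_e = K·L = 0.5 × 7.66 = 3.830 m
P_cr = π²EI / L_e² = π² × 113×10⁹ × 2.465×10^-5 / 3.830² = 1.874×10^6 N

P_cr ≈ 1870 kN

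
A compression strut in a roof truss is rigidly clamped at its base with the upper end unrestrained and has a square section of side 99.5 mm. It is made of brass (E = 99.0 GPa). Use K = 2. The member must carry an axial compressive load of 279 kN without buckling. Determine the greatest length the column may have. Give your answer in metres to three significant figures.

L_max ≈ 2.67 m

I = a⁴/12 = 99.5⁴/12 = 8.168×10^6 mm⁴
I = 8.168×10^-6 m⁴
At the buckling limit P_cr = P = 2.790×10^5 N
From P_cr = π²EI/(K·L)²:  L = (1/K)·√(π²EI/P_cr) = (1/2)·√(π²×9.90×10^10×8.168×10^-6/2.790×10^5)
L = 2.67 m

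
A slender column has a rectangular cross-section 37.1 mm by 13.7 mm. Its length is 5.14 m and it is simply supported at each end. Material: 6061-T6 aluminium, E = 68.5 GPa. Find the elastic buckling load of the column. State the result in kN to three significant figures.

P_cr ≈ 0.203 kN

Buckling occurs about the weak axis: I_min = h·b³/12 with b = 13.7 mm (the shorter side).
I_min = 37.1×13.7³/12 = 7.950×10^3 mm⁴
I = 7.950×10^3 mm⁴ = 7.950×10^-9 m⁴
Effective length L_e = K·L = 1 × 5.14 = 5.140 m
P_cr = π²EI / L_e² = π² × 68.5×10⁹ × 7.950×10^-9 / 5.140² = 203.4 N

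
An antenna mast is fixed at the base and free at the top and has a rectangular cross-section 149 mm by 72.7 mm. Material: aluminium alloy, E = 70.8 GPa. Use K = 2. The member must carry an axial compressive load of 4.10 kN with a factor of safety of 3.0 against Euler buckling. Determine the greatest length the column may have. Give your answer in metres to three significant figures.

Buckling occurs about the weak axis: I_min = h·b³/12 with b = 72.7 mm (the shorter side).
I_min = 149×72.7³/12 = 4.771×10^6 mm⁴
I = 4.771×10^-6 m⁴
Required critical load P_cr = n·P = 3.0 × 4.10 = 12.30 kN = 1.230×10^4 N
From P_cr = π²EI/(K·L)²:  L = (1/K)·√(π²EI/P_cr) = (1/2)·√(π²×7.08×10^10×4.771×10^-6/1.230×10^4)
L = 8.23 m

L_max ≈ 8.23 m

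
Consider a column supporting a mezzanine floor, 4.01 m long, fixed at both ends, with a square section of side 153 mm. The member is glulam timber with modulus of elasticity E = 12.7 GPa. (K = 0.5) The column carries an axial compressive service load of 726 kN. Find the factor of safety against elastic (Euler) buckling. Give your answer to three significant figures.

n ≈ 1.96

I = a⁴/12 = 153⁴/12 = 4.567×10^7 mm⁴
I = 4.567×10^7 mm⁴ = 4.567×10^-5 m⁴
Effective length L_e = K·L = 0.5 × 4.01 = 2.005 m
P_cr = π²EI / L_e² = π² × 12.7×10⁹ × 4.567×10^-5 / 2.005² = 1.424×10^6 N
Factor of safety n = P_cr / P = 1423.8 / 726 = 1.96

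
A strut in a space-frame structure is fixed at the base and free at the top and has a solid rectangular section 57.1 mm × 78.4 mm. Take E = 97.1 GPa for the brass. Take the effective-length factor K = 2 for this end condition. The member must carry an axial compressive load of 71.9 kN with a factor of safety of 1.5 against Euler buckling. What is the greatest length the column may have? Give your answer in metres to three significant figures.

L_max ≈ 1.64 m

Buckling occurs about the weak axis: I_min = h·b³/12 with b = 57.1 mm (the shorter side).
I_min = 78.4×57.1³/12 = 1.216×10^6 mm⁴
I = 1.216×10^-6 m⁴
Required critical load P_cr = n·P = 1.5 × 71.9 = 107.8 kN = 1.079×10^5 N
From P_cr = π²EI/(K·L)²:  L = (1/K)·√(π²EI/P_cr) = (1/2)·√(π²×9.71×10^10×1.216×10^-6/1.079×10^5)
L = 1.64 m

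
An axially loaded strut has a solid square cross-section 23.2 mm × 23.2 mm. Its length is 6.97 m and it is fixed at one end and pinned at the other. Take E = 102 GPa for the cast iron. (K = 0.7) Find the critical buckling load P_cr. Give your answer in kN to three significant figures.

P_cr ≈ 1.02 kN

I = a⁴/12 = 23.2⁴/12 = 2.414×10^4 mm⁴
I = 2.414×10^4 mm⁴ = 2.414×10^-8 m⁴
Effective length L_e = K·L = 0.7 × 6.97 = 4.879 m
P_cr = π²EI / L_e² = π² × 102×10⁹ × 2.414×10^-8 / 4.879² = 1.021×10^3 N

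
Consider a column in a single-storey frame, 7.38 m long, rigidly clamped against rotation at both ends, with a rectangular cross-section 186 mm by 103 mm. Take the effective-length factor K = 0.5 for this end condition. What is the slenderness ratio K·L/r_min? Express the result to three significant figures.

λ ≈ 124

For a rectangle r_min = b/√12 = 103/√12 = 29.73 mm
L_e = K·L = 0.5 × 7.38 m = 3.690 m = 3690.0 mm
λ = L_e / r_min = 3690.0 / 29.73 = 124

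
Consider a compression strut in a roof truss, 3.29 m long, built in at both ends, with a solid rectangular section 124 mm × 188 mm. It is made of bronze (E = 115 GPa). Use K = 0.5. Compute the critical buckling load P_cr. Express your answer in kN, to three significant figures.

Buckling occurs about the weak axis: I_min = h·b³/12 with b = 124 mm (the shorter side).
I_min = 188×124³/12 = 2.987×10^7 mm⁴
I = 2.987×10^7 mm⁴ = 2.987×10^-5 m⁴
Effective length L_e = K·L = 0.5 × 3.29 = 1.645 m
P_cr = π²EI / L_e² = π² × 115×10⁹ × 2.987×10^-5 / 1.645² = 1.253×10^7 N

P_cr ≈ 12500 kN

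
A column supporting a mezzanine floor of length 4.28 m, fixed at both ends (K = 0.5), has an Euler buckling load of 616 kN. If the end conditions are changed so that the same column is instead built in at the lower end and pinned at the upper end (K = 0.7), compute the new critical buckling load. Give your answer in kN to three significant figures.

P_cr ≈ 314 kN

P_cr ∝ 1/K², so P_cr,new = P_cr,old × (K_old/K_new)² = 616 × (0.5/0.7)²
= 616 × 0.5102 = 314 kN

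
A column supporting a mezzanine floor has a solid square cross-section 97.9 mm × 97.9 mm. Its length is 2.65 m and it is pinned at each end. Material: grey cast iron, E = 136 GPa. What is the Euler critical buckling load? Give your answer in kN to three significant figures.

I = a⁴/12 = 97.9⁴/12 = 7.655×10^6 mm⁴
I = 7.655×10^6 mm⁴ = 7.655×10^-6 m⁴
Effective length L_e = K·L = 1 × 2.65 = 2.650 m
P_cr = π²EI / L_e² = π² × 136×10⁹ × 7.655×10^-6 / 2.650² = 1.463×10^6 N

P_cr ≈ 1460 kN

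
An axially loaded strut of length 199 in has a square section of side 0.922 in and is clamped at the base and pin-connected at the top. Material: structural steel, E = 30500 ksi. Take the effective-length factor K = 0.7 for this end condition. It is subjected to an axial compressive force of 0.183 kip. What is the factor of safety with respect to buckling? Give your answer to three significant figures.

n ≈ 5.10

I = a⁴/12 = 0.922⁴/12 = 6.022×10^-2 in⁴
Effective length L_e = K·L = 0.7 × 199 = 139.3 in
P_cr = π²EI / L_e² = π² × 30500×10³ × 6.022×10^-2 / 139.3² = 934.2 lb
Factor of safety n = P_cr / P = 0.93420 / 0.183 = 5.10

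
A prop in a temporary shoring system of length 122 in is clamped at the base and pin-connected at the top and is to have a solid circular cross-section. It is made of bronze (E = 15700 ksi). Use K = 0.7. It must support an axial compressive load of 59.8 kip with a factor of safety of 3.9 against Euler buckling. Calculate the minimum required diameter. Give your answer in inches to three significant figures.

Required P_cr = n·P = 3.9 × 59.8 = 233.2 kip
L_e = K·L = 0.7 × 122 = 85.40 in
Required I = P_cr·L_e²/(π²E) = 2.332×10^5 × 85.40² / (π² × 1.57×10^7) = 10.98 in⁴
Solid circle: I = πd⁴/64  ⇒  d = (64I/π)^(1/4) = (64×10.98/π)^(1/4) = 3.87 in

d ≈ 3.87 in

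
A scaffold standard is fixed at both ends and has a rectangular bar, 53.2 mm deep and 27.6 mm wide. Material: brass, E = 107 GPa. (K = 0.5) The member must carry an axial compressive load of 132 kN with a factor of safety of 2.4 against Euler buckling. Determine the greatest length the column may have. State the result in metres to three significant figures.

L_max ≈ 1.11 m

Buckling occurs about the weak axis: I_min = h·b³/12 with b = 27.6 mm (the shorter side).
I_min = 53.2×27.6³/12 = 9.321×10^4 mm⁴
I = 9.321×10^-8 m⁴
Required critical load P_cr = n·P = 2.4 × 132 = 316.8 kN = 3.168×10^5 N
From P_cr = π²EI/(K·L)²:  L = (1/K)·√(π²EI/P_cr) = (1/0.5)·√(π²×1.07×10^11×9.321×10^-8/3.168×10^5)
L = 1.11 m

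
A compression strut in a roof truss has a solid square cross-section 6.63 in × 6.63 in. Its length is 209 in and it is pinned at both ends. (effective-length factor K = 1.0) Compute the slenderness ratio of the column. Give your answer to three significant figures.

For a square r = a/√12 = 6.63/√12 = 1.914 in
L_e = K·L = 1 × 209 = 209.0 in
λ = L_e / r_min = 209.00 / 1.914 = 109

λ ≈ 109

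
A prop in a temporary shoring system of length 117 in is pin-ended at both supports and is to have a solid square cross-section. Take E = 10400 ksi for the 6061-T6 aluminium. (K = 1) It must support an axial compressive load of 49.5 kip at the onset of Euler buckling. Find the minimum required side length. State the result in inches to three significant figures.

L_e = K·L = 1 × 117 = 117.0 in
Required I = P_cr·L_e²/(π²E) = 4.950×10^4 × 117.0² / (π² × 1.04×10^7) = 6.602 in⁴
Solid square: I = a⁴/12  ⇒  a = (12I)^(1/4) = (12×6.602)^(1/4) = 2.98 in

a ≈ 2.98 in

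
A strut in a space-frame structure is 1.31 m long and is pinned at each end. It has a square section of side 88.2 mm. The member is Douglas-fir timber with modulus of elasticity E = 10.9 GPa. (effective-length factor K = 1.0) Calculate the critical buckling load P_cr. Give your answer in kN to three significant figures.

I = a⁴/12 = 88.2⁴/12 = 5.043×10^6 mm⁴
I = 5.043×10^6 mm⁴ = 5.043×10^-6 m⁴
Effective length L_e = K·L = 1 × 1.31 = 1.310 m
P_cr = π²EI / L_e² = π² × 10.9×10⁹ × 5.043×10^-6 / 1.310² = 3.161×10^5 N

P_cr ≈ 316 kN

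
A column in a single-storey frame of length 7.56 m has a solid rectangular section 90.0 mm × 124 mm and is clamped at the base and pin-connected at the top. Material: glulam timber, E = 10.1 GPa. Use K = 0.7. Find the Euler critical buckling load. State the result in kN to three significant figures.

Buckling occurs about the weak axis: I_min = h·b³/12 with b = 90.0 mm (the shorter side).
I_min = 124×90.0³/12 = 7.533×10^6 mm⁴
I = 7.533×10^6 mm⁴ = 7.533×10^-6 m⁴
Effective length L_e = K·L = 0.7 × 7.56 = 5.292 m
P_cr = π²EI / L_e² = π² × 10.1×10⁹ × 7.533×10^-6 / 5.292² = 2.681×10^4 N

P_cr ≈ 26.8 kN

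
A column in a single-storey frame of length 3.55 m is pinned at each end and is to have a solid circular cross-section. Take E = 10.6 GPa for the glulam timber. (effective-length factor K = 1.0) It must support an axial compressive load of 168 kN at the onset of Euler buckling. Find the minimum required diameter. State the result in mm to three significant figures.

L_e = K·L = 1 × 3.55 = 3.550 m
Required I = P_cr·L_e²/(π²E) = 1.680×10^5 × 3.550² / (π² × 1.06×10^10) = 2.024×10^-5 m⁴
I_req = 2.024×10^7 mm⁴
Solid circle: I = πd⁴/64  ⇒  d = (64I/π)^(1/4) = (64×2.024×10^7/π)^(1/4) = 142 mm

d ≈ 142 mm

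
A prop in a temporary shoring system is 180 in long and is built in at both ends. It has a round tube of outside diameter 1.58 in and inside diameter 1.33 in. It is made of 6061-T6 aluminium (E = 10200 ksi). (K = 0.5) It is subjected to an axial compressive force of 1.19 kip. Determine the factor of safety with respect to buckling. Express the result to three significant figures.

n ≈ 1.59

d_o = 1.58 in, d_i = 1.33 in
I = π(d_o⁴ − d_i⁴)/64 = π(1.58⁴ − 1.330⁴)/64 = 0.1523 in⁴
Effective length L_e = K·L = 0.5 × 180 = 90.00 in
P_cr = π²EI / L_e² = π² × 10200×10³ × 0.1523 / 90.00² = 1.893×10^3 lb
Factor of safety n = P_cr / P = 1.8931 / 1.19 = 1.59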